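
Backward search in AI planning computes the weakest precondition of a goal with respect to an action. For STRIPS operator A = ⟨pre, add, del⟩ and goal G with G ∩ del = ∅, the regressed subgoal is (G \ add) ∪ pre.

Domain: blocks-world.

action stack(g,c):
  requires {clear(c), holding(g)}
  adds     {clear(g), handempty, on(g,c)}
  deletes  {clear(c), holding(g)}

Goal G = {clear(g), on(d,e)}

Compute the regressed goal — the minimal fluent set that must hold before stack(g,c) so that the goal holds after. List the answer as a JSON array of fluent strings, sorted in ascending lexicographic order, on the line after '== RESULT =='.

Compute (G \ add) ∪ pre:
  G ∩ del = {}  (empty — regression defined)
  G \ add = {clear(g), on(d,e)} \ {clear(g), handempty, on(g,c)} = {on(d,e)}
  ∪ pre   = {on(d,e)} ∪ {clear(c), holding(g)}
          = {clear(c), holding(g), on(d,e)}

== RESULT ==
["clear(c)", "holding(g)", "on(d,e)"]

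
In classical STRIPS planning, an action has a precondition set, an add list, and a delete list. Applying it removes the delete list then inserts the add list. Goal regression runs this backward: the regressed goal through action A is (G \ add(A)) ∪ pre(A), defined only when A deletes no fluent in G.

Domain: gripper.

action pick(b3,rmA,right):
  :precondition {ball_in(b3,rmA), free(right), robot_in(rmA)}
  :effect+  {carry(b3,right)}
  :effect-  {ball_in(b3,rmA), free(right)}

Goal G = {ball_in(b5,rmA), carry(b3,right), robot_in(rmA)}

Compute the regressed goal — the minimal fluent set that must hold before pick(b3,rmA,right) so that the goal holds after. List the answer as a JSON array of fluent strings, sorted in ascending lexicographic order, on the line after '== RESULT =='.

Regress:
  G ∩ del = {}  (empty — regression defined)
  G \ add = {ball_in(b5,rmA), carry(b3,right), robot_in(rmA)} \ {carry(b3,right)} = {ball_in(b5,rmA), robot_in(rmA)}
  ∪ pre   = {ball_in(b5,rmA), robot_in(rmA)} ∪ {ball_in(b3,rmA), free(right), robot_in(rmA)}
          = {ball_in(b3,rmA), ball_in(b5,rmA), free(right), robot_in(rmA)}

== RESULT ==
["ball_in(b3,rmA)", "ball_in(b5,rmA)", "free(right)", "robot_in(rmA)"]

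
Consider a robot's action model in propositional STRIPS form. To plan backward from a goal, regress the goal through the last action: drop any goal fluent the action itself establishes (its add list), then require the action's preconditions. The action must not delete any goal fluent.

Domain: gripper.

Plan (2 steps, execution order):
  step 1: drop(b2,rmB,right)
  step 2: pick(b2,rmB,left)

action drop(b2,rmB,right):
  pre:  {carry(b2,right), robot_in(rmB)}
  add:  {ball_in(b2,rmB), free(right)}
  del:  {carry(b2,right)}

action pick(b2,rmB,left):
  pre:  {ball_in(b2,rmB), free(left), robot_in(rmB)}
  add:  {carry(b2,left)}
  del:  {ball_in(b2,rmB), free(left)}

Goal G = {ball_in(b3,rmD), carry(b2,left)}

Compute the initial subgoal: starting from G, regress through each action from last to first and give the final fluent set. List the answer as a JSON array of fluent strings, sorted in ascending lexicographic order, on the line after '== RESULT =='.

Work backward from the goal:
  through step 2 (pick(b2,rmB,left)): drop {carry(b2,left)}, keep {ball_in(b3,rmD)}, require {ball_in(b2,rmB), free(left), robot_in(rmB)}
    → {ball_in(b2,rmB), ball_in(b3,rmD), free(left), robot_in(rmB)}
  through step 1 (drop(b2,rmB,right)): drop {ball_in(b2,rmB)}, keep {ball_in(b3,rmD), free(left), robot_in(rmB)}, require {carry(b2,right), robot_in(rmB)}
    → {ball_in(b3,rmD), carry(b2,right), free(left), robot_in(rmB)}

== RESULT ==
["ball_in(b3,rmD)", "carry(b2,right)", "free(left)", "robot_in(rmB)"]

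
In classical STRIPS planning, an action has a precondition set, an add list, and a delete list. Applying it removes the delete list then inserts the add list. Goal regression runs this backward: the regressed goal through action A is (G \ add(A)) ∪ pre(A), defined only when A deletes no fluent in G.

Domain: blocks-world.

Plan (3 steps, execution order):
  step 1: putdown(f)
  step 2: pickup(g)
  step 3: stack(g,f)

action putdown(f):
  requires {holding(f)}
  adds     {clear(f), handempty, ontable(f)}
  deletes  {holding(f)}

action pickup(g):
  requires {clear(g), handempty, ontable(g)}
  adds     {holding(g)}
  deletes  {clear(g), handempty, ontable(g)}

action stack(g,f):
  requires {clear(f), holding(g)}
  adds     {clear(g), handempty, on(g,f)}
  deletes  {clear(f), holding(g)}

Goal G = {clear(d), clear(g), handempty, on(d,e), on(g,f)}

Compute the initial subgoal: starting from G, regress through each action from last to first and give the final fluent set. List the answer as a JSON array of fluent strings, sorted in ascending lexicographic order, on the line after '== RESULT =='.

Work backward from the goal:
  through step 3 (stack(g,f)): drop {clear(g), handempty, on(g,f)}, keep {clear(d), on(d,e)}, require {clear(f), holding(g)}
    → {clear(d), clear(f), holding(g), on(d,e)}
  through step 2 (pickup(g)): drop {holding(g)}, keep {clear(d), clear(f), on(d,e)}, require {clear(g), handempty, ontable(g)}
    → {clear(d), clear(f), clear(g), handempty, on(d,e), ontable(g)}
  through step 1 (putdown(f)): drop {clear(f), handempty}, keep {clear(d), clear(g), on(d,e), ontable(g)}, require {holding(f)}
    → {clear(d), clear(g), holding(f), on(d,e), ontable(g)}

== RESULT ==
["clear(d)", "clear(g)", "holding(f)", "on(d,e)", "ontable(g)"]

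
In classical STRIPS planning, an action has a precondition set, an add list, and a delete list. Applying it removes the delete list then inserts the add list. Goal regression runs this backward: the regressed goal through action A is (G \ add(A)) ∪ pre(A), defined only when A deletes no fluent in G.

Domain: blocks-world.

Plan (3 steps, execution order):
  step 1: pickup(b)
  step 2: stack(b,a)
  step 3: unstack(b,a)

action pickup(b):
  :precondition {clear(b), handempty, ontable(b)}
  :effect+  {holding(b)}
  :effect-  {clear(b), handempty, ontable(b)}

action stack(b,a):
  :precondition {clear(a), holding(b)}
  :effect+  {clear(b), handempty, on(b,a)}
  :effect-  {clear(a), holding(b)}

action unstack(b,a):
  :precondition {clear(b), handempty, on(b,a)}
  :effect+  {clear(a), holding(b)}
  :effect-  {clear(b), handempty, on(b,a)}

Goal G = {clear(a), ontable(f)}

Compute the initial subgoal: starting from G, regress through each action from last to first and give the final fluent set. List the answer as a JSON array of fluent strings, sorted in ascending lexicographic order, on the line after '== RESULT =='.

Regress step by step:
  through step 3 (unstack(b,a)): drop {clear(a)}, keep {ontable(f)}, require {clear(b), handempty, on(b,a)}
    → {clear(b), handempty, on(b,a), ontable(f)}
  through step 2 (stack(b,a)): drop {clear(b), handempty, on(b,a)}, keep {ontable(f)}, require {clear(a), holding(b)}
    → {clear(a), holding(b), ontable(f)}
  through step 1 (pickup(b)): drop {holding(b)}, keep {clear(a), ontable(f)}, require {clear(b), handempty, ontable(b)}
    → {clear(a), clear(b), handempty, ontable(b), ontable(f)}

== RESULT ==
["clear(a)", "clear(b)", "handempty", "ontable(b)", "ontable(f)"]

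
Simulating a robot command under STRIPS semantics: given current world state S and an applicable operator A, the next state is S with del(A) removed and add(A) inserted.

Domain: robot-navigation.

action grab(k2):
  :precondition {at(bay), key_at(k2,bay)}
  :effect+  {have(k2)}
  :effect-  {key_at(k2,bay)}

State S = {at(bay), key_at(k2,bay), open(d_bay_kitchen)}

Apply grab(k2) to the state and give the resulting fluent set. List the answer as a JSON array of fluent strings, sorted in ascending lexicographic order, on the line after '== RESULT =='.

Progress:
  pre ⊆ S: {at(bay), key_at(k2,bay)} ⊆ S  — applicable
  S \ del = {at(bay), open(d_bay_kitchen)}
  ∪ add   = {at(bay), have(k2), open(d_bay_kitchen)}

== RESULT ==
["at(bay)", "have(k2)", "open(d_bay_kitchen)"]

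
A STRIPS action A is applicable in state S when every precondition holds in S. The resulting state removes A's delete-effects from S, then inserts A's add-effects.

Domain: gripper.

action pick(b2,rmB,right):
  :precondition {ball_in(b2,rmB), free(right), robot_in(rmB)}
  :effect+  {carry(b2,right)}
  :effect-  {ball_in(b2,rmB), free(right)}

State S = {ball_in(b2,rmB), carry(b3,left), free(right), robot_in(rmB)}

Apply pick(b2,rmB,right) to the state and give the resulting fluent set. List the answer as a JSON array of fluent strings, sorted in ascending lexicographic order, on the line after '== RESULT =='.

Compute (S \ del) ∪ add:
  pre ⊆ S: {ball_in(b2,rmB), free(right), robot_in(rmB)} ⊆ S  — applicable
  S \ del = {carry(b3,left), robot_in(rmB)}
  ∪ add   = {carry(b2,right), carry(b3,left), robot_in(rmB)}

== RESULT ==
["carry(b2,right)", "carry(b3,left)", "robot_in(rmB)"]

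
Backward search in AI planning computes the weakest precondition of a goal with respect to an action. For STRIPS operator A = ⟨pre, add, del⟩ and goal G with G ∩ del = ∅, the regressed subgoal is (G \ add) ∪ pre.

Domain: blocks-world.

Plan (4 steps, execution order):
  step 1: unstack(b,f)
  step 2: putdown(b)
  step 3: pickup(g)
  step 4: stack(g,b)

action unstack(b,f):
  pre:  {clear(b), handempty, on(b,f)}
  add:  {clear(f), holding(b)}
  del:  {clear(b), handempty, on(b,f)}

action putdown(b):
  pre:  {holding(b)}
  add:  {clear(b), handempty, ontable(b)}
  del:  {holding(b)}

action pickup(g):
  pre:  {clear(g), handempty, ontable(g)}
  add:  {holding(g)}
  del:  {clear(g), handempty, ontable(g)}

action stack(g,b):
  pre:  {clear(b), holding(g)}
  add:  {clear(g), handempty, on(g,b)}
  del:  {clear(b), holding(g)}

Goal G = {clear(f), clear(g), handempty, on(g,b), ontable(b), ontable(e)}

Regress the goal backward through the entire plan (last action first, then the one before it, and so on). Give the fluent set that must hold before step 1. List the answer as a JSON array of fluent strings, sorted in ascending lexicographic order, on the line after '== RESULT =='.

Work backward from the goal:
  through step 4 (stack(g,b)): drop {clear(g), handempty, on(g,b)}, keep {clear(f), ontable(b), ontable(e)}, require {clear(b), holding(g)}
    → {clear(b), clear(f), holding(g), ontable(b), ontable(e)}
  through step 3 (pickup(g)): drop {holding(g)}, keep {clear(b), clear(f), ontable(b), ontable(e)}, require {clear(g), handempty, ontable(g)}
    → {clear(b), clear(f), clear(g), handempty, ontable(b), ontable(e), ontable(g)}
  through step 2 (putdown(b)): drop {clear(b), handempty, ontable(b)}, keep {clear(f), clear(g), ontable(e), ontable(g)}, require {holding(b)}
    → {clear(f), clear(g), holding(b), ontable(e), ontable(g)}
  through step 1 (unstack(b,f)): drop {clear(f), holding(b)}, keep {clear(g), ontable(e), ontable(g)}, require {clear(b), handempty, on(b,f)}
    → {clear(b), clear(g), handempty, on(b,f), ontable(e), ontable(g)}

== RESULT ==
["clear(b)", "clear(g)", "handempty", "on(b,f)", "ontable(e)", "ontable(g)"]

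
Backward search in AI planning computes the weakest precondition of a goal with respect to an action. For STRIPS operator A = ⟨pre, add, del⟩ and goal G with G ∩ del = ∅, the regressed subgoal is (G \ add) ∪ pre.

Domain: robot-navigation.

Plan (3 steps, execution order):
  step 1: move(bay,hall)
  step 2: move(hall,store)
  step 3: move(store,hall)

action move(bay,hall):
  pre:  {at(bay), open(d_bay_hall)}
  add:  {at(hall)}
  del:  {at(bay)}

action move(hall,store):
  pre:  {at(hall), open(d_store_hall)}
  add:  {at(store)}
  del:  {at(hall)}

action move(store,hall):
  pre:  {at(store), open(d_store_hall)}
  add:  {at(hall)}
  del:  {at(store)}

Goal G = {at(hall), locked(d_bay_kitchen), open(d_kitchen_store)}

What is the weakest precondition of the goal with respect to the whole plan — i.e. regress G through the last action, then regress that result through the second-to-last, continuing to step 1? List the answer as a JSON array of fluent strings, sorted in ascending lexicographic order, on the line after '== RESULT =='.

Regress step by step:
  through step 3 (move(store,hall)): drop {at(hall)}, keep {locked(d_bay_kitchen), open(d_kitchen_store)}, require {at(store), open(d_store_hall)}
    → {at(store), locked(d_bay_kitchen), open(d_kitchen_store), open(d_store_hall)}
  through step 2 (move(hall,store)): drop {at(store)}, keep {locked(d_bay_kitchen), open(d_kitchen_store), open(d_store_hall)}, require {at(hall), open(d_store_hall)}
    → {at(hall), locked(d_bay_kitchen), open(d_kitchen_store), open(d_store_hall)}
  through step 1 (move(bay,hall)): drop {at(hall)}, keep {locked(d_bay_kitchen), open(d_kitchen_store), open(d_store_hall)}, require {at(bay), open(d_bay_hall)}
    → {at(bay), locked(d_bay_kitchen), open(d_bay_hall), open(d_kitchen_store), open(d_store_hall)}

== RESULT ==
["at(bay)", "locked(d_bay_kitchen)", "open(d_bay_hall)", "open(d_kitchen_store)", "open(d_store_hall)"]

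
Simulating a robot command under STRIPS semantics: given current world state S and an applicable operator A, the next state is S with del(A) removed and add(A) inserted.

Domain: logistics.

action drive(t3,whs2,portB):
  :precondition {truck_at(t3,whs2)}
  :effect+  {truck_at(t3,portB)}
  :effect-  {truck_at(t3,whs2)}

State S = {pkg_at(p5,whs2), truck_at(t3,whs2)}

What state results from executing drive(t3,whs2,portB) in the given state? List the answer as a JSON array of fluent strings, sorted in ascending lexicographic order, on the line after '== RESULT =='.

Progress:
  pre ⊆ S: {truck_at(t3,whs2)} ⊆ S  — applicable
  S \ del = {pkg_at(p5,whs2)}
  ∪ add   = {pkg_at(p5,whs2), truck_at(t3,portB)}

== RESULT ==
["pkg_at(p5,whs2)", "truck_at(t3,portB)"]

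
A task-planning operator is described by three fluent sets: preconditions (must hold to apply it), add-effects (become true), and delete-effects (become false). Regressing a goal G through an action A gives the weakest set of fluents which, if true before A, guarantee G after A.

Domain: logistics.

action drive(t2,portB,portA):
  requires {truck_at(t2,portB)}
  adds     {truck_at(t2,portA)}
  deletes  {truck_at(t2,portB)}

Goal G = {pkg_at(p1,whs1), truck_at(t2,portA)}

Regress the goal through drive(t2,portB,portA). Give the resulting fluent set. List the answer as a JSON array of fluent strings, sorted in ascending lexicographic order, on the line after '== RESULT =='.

Regress:
  G ∩ del = {}  (empty — regression defined)
  G \ add = {pkg_at(p1,whs1), truck_at(t2,portA)} \ {truck_at(t2,portA)} = {pkg_at(p1,whs1)}
  ∪ pre   = {pkg_at(p1,whs1)} ∪ {truck_at(t2,portB)}
          = {pkg_at(p1,whs1), truck_at(t2,portB)}

== RESULT ==
["pkg_at(p1,whs1)", "truck_at(t2,portB)"]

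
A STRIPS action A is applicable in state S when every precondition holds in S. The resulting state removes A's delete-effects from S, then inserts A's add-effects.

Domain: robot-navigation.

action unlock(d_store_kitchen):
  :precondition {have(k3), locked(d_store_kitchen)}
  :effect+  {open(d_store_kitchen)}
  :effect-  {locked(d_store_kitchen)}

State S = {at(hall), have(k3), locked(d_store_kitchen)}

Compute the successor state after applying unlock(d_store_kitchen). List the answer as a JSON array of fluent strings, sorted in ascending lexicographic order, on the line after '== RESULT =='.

Compute (S \ del) ∪ add:
  pre ⊆ S: {have(k3), locked(d_store_kitchen)} ⊆ S  — applicable
  S \ del = {at(hall), have(k3)}
  ∪ add   = {at(hall), have(k3), open(d_store_kitchen)}

== RESULT ==
["at(hall)", "have(k3)", "open(d_store_kitchen)"]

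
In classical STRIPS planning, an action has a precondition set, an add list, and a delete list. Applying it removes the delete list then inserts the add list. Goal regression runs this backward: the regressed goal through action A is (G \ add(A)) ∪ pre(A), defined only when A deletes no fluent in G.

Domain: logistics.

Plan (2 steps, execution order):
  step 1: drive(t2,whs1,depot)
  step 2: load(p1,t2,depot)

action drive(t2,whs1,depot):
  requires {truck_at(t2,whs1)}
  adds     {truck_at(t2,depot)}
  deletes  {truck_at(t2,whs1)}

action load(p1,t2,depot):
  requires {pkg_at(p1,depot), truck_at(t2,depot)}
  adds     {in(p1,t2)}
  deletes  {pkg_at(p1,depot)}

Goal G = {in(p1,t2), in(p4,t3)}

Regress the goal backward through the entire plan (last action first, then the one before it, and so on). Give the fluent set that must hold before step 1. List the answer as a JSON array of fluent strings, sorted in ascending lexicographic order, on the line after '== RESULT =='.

Work backward from the goal:
  through step 2 (load(p1,t2,depot)): drop {in(p1,t2)}, keep {in(p4,t3)}, require {pkg_at(p1,depot), truck_at(t2,depot)}
    → {in(p4,t3), pkg_at(p1,depot), truck_at(t2,depot)}
  through step 1 (drive(t2,whs1,depot)): drop {truck_at(t2,depot)}, keep {in(p4,t3), pkg_at(p1,depot)}, require {truck_at(t2,whs1)}
    → {in(p4,t3), pkg_at(p1,depot), truck_at(t2,whs1)}

== RESULT ==
["in(p4,t3)", "pkg_at(p1,depot)", "truck_at(t2,whs1)"]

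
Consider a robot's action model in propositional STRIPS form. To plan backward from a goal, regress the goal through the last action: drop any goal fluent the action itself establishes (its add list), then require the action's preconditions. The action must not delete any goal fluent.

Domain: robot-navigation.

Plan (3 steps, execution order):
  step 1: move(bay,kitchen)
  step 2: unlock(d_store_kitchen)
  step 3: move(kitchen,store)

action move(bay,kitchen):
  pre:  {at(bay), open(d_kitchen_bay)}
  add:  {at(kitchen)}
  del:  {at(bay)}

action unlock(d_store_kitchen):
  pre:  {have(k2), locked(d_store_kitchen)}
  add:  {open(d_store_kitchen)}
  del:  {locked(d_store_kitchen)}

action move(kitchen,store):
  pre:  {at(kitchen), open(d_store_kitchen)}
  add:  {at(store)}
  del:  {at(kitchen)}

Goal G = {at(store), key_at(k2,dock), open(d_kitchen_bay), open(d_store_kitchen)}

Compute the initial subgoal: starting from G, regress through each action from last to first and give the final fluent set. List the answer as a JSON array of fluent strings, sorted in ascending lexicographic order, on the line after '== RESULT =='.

Work backward from the goal:
  through step 3 (move(kitchen,store)): drop {at(store)}, keep {key_at(k2,dock), open(d_kitchen_bay), open(d_store_kitchen)}, require {at(kitchen), open(d_store_kitchen)}
    → {at(kitchen), key_at(k2,dock), open(d_kitchen_bay), open(d_store_kitchen)}
  through step 2 (unlock(d_store_kitchen)): drop {open(d_store_kitchen)}, keep {at(kitchen), key_at(k2,dock), open(d_kitchen_bay)}, require {have(k2), locked(d_store_kitchen)}
    → {at(kitchen), have(k2), key_at(k2,dock), locked(d_store_kitchen), open(d_kitchen_bay)}
  through step 1 (move(bay,kitchen)): drop {at(kitchen)}, keep {have(k2), key_at(k2,dock), locked(d_store_kitchen), open(d_kitchen_bay)}, require {at(bay), open(d_kitchen_bay)}
    → {at(bay), have(k2), key_at(k2,dock), locked(d_store_kitchen), open(d_kitchen_bay)}

== RESULT ==
["at(bay)", "have(k2)", "key_at(k2,dock)", "locked(d_store_kitchen)", "open(d_kitchen_bay)"]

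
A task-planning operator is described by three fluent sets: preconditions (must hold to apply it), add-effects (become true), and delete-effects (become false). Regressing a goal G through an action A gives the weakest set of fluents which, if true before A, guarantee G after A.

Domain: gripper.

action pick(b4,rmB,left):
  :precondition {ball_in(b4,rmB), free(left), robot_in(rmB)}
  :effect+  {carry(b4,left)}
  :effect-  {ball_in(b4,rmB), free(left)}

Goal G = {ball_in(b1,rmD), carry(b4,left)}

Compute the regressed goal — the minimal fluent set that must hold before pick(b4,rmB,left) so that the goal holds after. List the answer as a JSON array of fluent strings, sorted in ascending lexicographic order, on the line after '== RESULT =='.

Regress:
  G ∩ del = {}  (empty — regression defined)
  G \ add = {ball_in(b1,rmD), carry(b4,left)} \ {carry(b4,left)} = {ball_in(b1,rmD)}
  ∪ pre   = {ball_in(b1,rmD)} ∪ {ball_in(b4,rmB), free(left), robot_in(rmB)}
          = {ball_in(b1,rmD), ball_in(b4,rmB), free(left), robot_in(rmB)}

== RESULT ==
["ball_in(b1,rmD)", "ball_in(b4,rmB)", "free(left)", "robot_in(rmB)"]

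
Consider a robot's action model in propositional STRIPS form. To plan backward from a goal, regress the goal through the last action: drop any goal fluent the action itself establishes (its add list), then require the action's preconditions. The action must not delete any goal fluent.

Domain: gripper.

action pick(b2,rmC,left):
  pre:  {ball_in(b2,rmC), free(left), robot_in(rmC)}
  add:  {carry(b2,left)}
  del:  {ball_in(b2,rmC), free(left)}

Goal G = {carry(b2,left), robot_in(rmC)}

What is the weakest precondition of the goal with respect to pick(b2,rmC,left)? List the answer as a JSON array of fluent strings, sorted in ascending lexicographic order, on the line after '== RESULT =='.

Compute (G \ add) ∪ pre:
  G ∩ del = {}  (empty — regression defined)
  G \ add = {carry(b2,left), robot_in(rmC)} \ {carry(b2,left)} = {robot_in(rmC)}
  ∪ pre   = {robot_in(rmC)} ∪ {ball_in(b2,rmC), free(left), robot_in(rmC)}
          = {ball_in(b2,rmC), free(left), robot_in(rmC)}

== RESULT ==
["ball_in(b2,rmC)", "free(left)", "robot_in(rmC)"]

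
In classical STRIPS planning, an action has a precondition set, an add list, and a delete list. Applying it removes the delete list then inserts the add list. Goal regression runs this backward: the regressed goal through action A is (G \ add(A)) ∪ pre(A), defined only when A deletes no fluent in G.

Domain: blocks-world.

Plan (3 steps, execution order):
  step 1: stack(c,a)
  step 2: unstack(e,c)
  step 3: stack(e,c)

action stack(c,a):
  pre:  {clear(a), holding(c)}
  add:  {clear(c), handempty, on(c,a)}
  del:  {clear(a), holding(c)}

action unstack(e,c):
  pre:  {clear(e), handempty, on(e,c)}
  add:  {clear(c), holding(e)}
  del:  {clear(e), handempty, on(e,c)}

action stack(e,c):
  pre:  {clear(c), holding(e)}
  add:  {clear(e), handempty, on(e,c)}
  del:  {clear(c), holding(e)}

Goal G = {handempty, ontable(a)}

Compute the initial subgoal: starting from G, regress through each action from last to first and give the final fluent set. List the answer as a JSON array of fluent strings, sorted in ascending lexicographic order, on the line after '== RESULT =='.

Work backward from the goal:
  through step 3 (stack(e,c)): drop {handempty}, keep {ontable(a)}, require {clear(c), holding(e)}
    → {clear(c), holding(e), ontable(a)}
  through step 2 (unstack(e,c)): drop {clear(c), holding(e)}, keep {ontable(a)}, require {clear(e), handempty, on(e,c)}
    → {clear(e), handempty, on(e,c), ontable(a)}
  through step 1 (stack(c,a)): drop {handempty}, keep {clear(e), on(e,c), ontable(a)}, require {clear(a), holding(c)}
    → {clear(a), clear(e), holding(c), on(e,c), ontable(a)}

== RESULT ==
["clear(a)", "clear(e)", "holding(c)", "on(e,c)", "ontable(a)"]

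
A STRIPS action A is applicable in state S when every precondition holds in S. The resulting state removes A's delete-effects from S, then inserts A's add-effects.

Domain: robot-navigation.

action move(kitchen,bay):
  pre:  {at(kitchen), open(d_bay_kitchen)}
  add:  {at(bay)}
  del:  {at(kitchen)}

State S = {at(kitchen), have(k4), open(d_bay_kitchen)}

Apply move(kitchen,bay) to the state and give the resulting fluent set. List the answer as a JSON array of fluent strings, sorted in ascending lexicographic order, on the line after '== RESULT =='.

Progress:
  pre ⊆ S: {at(kitchen), open(d_bay_kitchen)} ⊆ S  — applicable
  S \ del = {have(k4), open(d_bay_kitchen)}
  ∪ add   = {at(bay), have(k4), open(d_bay_kitchen)}

== RESULT ==
["at(bay)", "have(k4)", "open(d_bay_kitchen)"]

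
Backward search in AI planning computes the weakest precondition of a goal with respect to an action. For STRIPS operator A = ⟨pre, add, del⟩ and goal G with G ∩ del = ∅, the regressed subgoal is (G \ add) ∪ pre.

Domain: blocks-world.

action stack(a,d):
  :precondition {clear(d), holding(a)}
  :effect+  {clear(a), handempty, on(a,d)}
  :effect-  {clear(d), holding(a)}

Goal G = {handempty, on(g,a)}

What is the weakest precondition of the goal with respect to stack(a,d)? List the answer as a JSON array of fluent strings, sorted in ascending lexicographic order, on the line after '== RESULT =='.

Compute (G \ add) ∪ pre:
  G ∩ del = {}  (empty — regression defined)
  G \ add = {handempty, on(g,a)} \ {clear(a), handempty, on(a,d)} = {on(g,a)}
  ∪ pre   = {on(g,a)} ∪ {clear(d), holding(a)}
          = {clear(d), holding(a), on(g,a)}

== RESULT ==
["clear(d)", "holding(a)", "on(g,a)"]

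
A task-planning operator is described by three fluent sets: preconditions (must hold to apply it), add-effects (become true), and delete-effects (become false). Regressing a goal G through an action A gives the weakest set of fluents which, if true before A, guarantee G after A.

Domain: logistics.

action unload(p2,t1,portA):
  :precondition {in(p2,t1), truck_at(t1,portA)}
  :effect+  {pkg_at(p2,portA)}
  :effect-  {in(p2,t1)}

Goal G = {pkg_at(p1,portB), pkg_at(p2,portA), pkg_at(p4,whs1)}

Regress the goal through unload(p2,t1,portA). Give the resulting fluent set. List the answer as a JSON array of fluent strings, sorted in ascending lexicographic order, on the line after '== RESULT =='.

Compute (G \ add) ∪ pre:
  G ∩ del = {}  (empty — regression defined)
  G \ add = {pkg_at(p1,portB), pkg_at(p2,portA), pkg_at(p4,whs1)} \ {pkg_at(p2,portA)} = {pkg_at(p1,portB), pkg_at(p4,whs1)}
  ∪ pre   = {pkg_at(p1,portB), pkg_at(p4,whs1)} ∪ {in(p2,t1), truck_at(t1,portA)}
          = {in(p2,t1), pkg_at(p1,portB), pkg_at(p4,whs1), truck_at(t1,portA)}

== RESULT ==
["in(p2,t1)", "pkg_at(p1,portB)", "pkg_at(p4,whs1)", "truck_at(t1,portA)"]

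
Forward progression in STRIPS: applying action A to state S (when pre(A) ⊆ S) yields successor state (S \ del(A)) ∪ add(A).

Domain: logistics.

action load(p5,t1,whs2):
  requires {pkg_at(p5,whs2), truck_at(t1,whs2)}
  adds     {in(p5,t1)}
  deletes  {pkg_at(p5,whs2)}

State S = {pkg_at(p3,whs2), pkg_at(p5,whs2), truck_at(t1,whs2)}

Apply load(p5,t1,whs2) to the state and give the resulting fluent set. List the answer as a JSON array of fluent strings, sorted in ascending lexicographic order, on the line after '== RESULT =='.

Compute (S \ del) ∪ add:
  pre ⊆ S: {pkg_at(p5,whs2), truck_at(t1,whs2)} ⊆ S  — applicable
  S \ del = {pkg_at(p3,whs2), truck_at(t1,whs2)}
  ∪ add   = {in(p5,t1), pkg_at(p3,whs2), truck_at(t1,whs2)}

== RESULT ==
["in(p5,t1)", "pkg_at(p3,whs2)", "truck_at(t1,whs2)"]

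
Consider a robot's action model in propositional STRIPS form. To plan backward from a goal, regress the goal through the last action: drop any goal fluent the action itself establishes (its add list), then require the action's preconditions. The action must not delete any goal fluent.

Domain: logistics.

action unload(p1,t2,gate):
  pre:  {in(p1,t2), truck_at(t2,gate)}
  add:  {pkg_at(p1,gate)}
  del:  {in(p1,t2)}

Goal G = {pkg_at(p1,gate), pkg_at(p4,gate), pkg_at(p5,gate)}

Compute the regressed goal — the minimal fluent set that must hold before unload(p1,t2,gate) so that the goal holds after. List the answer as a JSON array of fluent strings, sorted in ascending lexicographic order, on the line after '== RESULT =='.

Regress:
  G ∩ del = {}  (empty — regression defined)
  G \ add = {pkg_at(p1,gate), pkg_at(p4,gate), pkg_at(p5,gate)} \ {pkg_at(p1,gate)} = {pkg_at(p4,gate), pkg_at(p5,gate)}
  ∪ pre   = {pkg_at(p4,gate), pkg_at(p5,gate)} ∪ {in(p1,t2), truck_at(t2,gate)}
          = {in(p1,t2), pkg_at(p4,gate), pkg_at(p5,gate), truck_at(t2,gate)}

== RESULT ==
["in(p1,t2)", "pkg_at(p4,gate)", "pkg_at(p5,gate)", "truck_at(t2,gate)"]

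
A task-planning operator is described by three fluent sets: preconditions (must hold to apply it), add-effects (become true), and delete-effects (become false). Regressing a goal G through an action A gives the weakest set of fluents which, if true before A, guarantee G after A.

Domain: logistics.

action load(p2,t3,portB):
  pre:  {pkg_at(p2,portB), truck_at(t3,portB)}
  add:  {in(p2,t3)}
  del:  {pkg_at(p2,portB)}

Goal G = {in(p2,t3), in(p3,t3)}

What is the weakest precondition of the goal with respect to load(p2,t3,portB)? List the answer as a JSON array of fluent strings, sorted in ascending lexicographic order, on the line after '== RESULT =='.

Compute (G \ add) ∪ pre:
  G ∩ del = {}  (empty — regression defined)
  G \ add = {in(p2,t3), in(p3,t3)} \ {in(p2,t3)} = {in(p3,t3)}
  ∪ pre   = {in(p3,t3)} ∪ {pkg_at(p2,portB), truck_at(t3,portB)}
          = {in(p3,t3), pkg_at(p2,portB), truck_at(t3,portB)}

== RESULT ==
["in(p3,t3)", "pkg_at(p2,portB)", "truck_at(t3,portB)"]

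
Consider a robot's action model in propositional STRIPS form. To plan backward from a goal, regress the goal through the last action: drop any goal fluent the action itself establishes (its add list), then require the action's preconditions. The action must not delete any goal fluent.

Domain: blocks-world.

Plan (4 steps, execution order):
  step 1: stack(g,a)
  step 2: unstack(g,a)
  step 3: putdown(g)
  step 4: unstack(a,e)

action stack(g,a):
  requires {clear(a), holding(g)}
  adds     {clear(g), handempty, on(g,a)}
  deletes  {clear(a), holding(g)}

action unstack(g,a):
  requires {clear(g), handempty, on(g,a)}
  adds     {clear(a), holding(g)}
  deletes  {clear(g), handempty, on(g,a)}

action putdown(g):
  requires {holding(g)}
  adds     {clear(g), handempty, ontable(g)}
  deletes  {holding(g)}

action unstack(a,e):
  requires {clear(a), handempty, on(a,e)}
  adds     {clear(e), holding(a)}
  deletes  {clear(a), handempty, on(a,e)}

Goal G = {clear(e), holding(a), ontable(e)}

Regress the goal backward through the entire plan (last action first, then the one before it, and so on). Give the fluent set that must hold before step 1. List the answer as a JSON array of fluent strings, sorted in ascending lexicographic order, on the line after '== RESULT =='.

Work backward from the goal:
  through step 4 (unstack(a,e)): drop {clear(e), holding(a)}, keep {ontable(e)}, require {clear(a), handempty, on(a,e)}
    → {clear(a), handempty, on(a,e), ontable(e)}
  through step 3 (putdown(g)): drop {handempty}, keep {clear(a), on(a,e), ontable(e)}, require {holding(g)}
    → {clear(a), holding(g), on(a,e), ontable(e)}
  through step 2 (unstack(g,a)): drop {clear(a), holding(g)}, keep {on(a,e), ontable(e)}, require {clear(g), handempty, on(g,a)}
    → {clear(g), handempty, on(a,e), on(g,a), ontable(e)}
  through step 1 (stack(g,a)): drop {clear(g), handempty, on(g,a)}, keep {on(a,e), ontable(e)}, require {clear(a), holding(g)}
    → {clear(a), holding(g), on(a,e), ontable(e)}

== RESULT ==
["clear(a)", "holding(g)", "on(a,e)", "ontable(e)"]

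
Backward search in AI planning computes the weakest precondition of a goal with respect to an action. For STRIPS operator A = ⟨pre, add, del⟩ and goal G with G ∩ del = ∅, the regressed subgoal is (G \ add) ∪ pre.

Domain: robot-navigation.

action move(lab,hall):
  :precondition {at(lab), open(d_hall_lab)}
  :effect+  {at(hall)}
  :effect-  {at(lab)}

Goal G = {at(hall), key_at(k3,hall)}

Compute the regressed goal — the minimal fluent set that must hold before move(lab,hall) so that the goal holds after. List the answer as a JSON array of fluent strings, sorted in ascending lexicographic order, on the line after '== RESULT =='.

Compute (G \ add) ∪ pre:
  G ∩ del = {}  (empty — regression defined)
  G \ add = {at(hall), key_at(k3,hall)} \ {at(hall)} = {key_at(k3,hall)}
  ∪ pre   = {key_at(k3,hall)} ∪ {at(lab), open(d_hall_lab)}
          = {at(lab), key_at(k3,hall), open(d_hall_lab)}

== RESULT ==
["at(lab)", "key_at(k3,hall)", "open(d_hall_lab)"]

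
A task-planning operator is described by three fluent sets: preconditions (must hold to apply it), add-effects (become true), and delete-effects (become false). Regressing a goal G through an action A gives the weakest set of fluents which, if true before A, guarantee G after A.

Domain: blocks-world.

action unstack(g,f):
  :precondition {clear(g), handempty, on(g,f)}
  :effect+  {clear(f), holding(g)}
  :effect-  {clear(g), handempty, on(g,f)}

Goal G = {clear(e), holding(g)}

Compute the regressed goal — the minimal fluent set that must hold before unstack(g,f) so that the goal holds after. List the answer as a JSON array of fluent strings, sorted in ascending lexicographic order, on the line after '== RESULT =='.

Regress:
  G ∩ del = {}  (empty — regression defined)
  G \ add = {clear(e), holding(g)} \ {clear(f), holding(g)} = {clear(e)}
  ∪ pre   = {clear(e)} ∪ {clear(g), handempty, on(g,f)}
          = {clear(e), clear(g), handempty, on(g,f)}

== RESULT ==
["clear(e)", "clear(g)", "handempty", "on(g,f)"]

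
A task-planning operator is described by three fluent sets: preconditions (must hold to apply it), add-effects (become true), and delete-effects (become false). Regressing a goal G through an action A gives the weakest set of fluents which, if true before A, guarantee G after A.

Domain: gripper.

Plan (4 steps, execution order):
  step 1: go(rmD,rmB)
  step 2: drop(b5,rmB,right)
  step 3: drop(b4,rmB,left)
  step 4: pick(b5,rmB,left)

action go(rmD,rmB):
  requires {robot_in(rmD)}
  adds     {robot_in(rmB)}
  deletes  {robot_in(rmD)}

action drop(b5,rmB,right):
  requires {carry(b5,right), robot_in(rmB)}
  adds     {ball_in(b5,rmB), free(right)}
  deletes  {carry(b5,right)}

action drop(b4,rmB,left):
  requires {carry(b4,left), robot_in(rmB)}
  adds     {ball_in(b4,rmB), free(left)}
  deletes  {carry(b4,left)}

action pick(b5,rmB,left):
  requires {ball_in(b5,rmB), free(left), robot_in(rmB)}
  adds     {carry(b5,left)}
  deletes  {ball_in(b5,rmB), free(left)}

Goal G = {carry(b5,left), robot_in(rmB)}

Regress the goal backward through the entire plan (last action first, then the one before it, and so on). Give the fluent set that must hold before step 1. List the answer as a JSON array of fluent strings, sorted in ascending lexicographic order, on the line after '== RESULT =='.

Regress step by step:
  through step 4 (pick(b5,rmB,left)): drop {carry(b5,left)}, keep {robot_in(rmB)}, require {ball_in(b5,rmB), free(left), robot_in(rmB)}
    → {ball_in(b5,rmB), free(left), robot_in(rmB)}
  through step 3 (drop(b4,rmB,left)): drop {free(left)}, keep {ball_in(b5,rmB), robot_in(rmB)}, require {carry(b4,left), robot_in(rmB)}
    → {ball_in(b5,rmB), carry(b4,left), robot_in(rmB)}
  through step 2 (drop(b5,rmB,right)): drop {ball_in(b5,rmB)}, keep {carry(b4,left), robot_in(rmB)}, require {carry(b5,right), robot_in(rmB)}
    → {carry(b4,left), carry(b5,right), robot_in(rmB)}
  through step 1 (go(rmD,rmB)): drop {robot_in(rmB)}, keep {carry(b4,left), carry(b5,right)}, require {robot_in(rmD)}
    → {carry(b4,left), carry(b5,right), robot_in(rmD)}

== RESULT ==
["carry(b4,left)", "carry(b5,right)", "robot_in(rmD)"]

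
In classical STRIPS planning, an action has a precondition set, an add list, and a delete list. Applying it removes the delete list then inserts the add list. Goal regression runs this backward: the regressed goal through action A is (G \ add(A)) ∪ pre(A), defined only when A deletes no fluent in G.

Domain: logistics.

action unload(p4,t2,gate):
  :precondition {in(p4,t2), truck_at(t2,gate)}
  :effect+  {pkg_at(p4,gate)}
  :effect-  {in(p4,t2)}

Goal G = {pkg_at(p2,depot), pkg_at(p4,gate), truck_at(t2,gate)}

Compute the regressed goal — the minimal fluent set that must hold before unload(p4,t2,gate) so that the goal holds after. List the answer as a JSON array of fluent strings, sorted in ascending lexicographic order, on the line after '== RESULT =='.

Compute (G \ add) ∪ pre:
  G ∩ del = {}  (empty — regression defined)
  G \ add = {pkg_at(p2,depot), pkg_at(p4,gate), truck_at(t2,gate)} \ {pkg_at(p4,gate)} = {pkg_at(p2,depot), truck_at(t2,gate)}
  ∪ pre   = {pkg_at(p2,depot), truck_at(t2,gate)} ∪ {in(p4,t2), truck_at(t2,gate)}
          = {in(p4,t2), pkg_at(p2,depot), truck_at(t2,gate)}

== RESULT ==
["in(p4,t2)", "pkg_at(p2,depot)", "truck_at(t2,gate)"]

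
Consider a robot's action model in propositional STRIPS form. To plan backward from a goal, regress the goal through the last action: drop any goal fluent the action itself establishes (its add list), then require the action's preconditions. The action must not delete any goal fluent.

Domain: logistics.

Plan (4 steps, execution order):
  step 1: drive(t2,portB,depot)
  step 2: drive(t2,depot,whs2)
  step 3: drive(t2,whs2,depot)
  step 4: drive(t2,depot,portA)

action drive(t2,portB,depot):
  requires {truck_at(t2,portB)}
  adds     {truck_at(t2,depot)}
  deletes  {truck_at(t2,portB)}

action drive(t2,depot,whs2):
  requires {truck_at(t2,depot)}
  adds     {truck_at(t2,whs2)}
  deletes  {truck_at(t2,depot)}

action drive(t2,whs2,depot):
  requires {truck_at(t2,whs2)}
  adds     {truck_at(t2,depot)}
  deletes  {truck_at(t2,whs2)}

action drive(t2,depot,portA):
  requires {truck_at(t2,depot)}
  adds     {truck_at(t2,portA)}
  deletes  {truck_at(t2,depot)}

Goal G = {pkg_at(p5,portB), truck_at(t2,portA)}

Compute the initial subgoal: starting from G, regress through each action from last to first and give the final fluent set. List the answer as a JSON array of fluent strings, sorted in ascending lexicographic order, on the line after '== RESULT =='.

Work backward from the goal:
  through step 4 (drive(t2,depot,portA)): drop {truck_at(t2,portA)}, keep {pkg_at(p5,portB)}, require {truck_at(t2,depot)}
    → {pkg_at(p5,portB), truck_at(t2,depot)}
  through step 3 (drive(t2,whs2,depot)): drop {truck_at(t2,depot)}, keep {pkg_at(p5,portB)}, require {truck_at(t2,whs2)}
    → {pkg_at(p5,portB), truck_at(t2,whs2)}
  through step 2 (drive(t2,depot,whs2)): drop {truck_at(t2,whs2)}, keep {pkg_at(p5,portB)}, require {truck_at(t2,depot)}
    → {pkg_at(p5,portB), truck_at(t2,depot)}
  through step 1 (drive(t2,portB,depot)): drop {truck_at(t2,depot)}, keep {pkg_at(p5,portB)}, require {truck_at(t2,portB)}
    → {pkg_at(p5,portB), truck_at(t2,portB)}

== RESULT ==
["pkg_at(p5,portB)", "truck_at(t2,portB)"]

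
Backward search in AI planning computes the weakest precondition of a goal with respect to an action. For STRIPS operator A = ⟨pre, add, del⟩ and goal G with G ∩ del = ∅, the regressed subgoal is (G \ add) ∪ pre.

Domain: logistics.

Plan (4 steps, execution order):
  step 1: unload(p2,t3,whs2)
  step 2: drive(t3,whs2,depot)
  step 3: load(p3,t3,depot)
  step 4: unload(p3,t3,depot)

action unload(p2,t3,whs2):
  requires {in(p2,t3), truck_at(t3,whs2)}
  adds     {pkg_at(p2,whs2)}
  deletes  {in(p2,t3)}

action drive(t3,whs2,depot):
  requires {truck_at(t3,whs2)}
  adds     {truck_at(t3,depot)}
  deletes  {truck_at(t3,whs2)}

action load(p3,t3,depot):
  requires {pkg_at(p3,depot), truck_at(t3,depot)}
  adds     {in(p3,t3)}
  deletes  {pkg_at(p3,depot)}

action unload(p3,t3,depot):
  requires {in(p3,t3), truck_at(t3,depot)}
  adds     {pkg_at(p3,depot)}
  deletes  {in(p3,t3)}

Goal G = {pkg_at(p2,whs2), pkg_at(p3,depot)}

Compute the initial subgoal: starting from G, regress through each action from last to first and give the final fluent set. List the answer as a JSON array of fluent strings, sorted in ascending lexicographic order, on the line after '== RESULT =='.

Regress step by step:
  through step 4 (unload(p3,t3,depot)): drop {pkg_at(p3,depot)}, keep {pkg_at(p2,whs2)}, require {in(p3,t3), truck_at(t3,depot)}
    → {in(p3,t3), pkg_at(p2,whs2), truck_at(t3,depot)}
  through step 3 (load(p3,t3,depot)): drop {in(p3,t3)}, keep {pkg_at(p2,whs2), truck_at(t3,depot)}, require {pkg_at(p3,depot), truck_at(t3,depot)}
    → {pkg_at(p2,whs2), pkg_at(p3,depot), truck_at(t3,depot)}
  through step 2 (drive(t3,whs2,depot)): drop {truck_at(t3,depot)}, keep {pkg_at(p2,whs2), pkg_at(p3,depot)}, require {truck_at(t3,whs2)}
    → {pkg_at(p2,whs2), pkg_at(p3,depot), truck_at(t3,whs2)}
  through step 1 (unload(p2,t3,whs2)): drop {pkg_at(p2,whs2)}, keep {pkg_at(p3,depot), truck_at(t3,whs2)}, require {in(p2,t3), truck_at(t3,whs2)}
    → {in(p2,t3), pkg_at(p3,depot), truck_at(t3,whs2)}

== RESULT ==
["in(p2,t3)", "pkg_at(p3,depot)", "truck_at(t3,whs2)"]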